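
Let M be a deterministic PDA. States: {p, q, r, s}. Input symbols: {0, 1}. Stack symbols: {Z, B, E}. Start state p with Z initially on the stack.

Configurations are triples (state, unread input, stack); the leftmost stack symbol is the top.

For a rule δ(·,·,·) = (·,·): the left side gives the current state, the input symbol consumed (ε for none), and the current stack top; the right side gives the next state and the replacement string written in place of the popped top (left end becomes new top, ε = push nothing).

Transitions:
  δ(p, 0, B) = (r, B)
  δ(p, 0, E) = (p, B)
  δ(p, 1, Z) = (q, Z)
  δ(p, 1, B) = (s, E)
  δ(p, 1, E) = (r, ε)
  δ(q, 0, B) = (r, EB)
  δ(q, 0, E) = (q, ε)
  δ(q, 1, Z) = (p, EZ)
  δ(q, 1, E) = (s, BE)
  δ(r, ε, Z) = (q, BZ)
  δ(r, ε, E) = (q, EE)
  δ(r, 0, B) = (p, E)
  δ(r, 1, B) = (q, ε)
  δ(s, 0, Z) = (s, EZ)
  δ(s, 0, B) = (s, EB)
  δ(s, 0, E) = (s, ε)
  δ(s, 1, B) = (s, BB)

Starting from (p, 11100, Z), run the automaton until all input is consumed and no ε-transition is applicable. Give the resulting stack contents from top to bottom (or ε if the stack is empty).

(p, 11100, Z) ⊢ (q, 1100, Z) ⊢ (p, 100, EZ) ⊢ (r, 00, Z) ⊢ (q, 00, BZ) ⊢ (r, 0, EBZ) ⊢ (q, 0, EEBZ) ⊢ (q, ε, EBZ)
All input consumed in state q with stack EBZ.

EBZ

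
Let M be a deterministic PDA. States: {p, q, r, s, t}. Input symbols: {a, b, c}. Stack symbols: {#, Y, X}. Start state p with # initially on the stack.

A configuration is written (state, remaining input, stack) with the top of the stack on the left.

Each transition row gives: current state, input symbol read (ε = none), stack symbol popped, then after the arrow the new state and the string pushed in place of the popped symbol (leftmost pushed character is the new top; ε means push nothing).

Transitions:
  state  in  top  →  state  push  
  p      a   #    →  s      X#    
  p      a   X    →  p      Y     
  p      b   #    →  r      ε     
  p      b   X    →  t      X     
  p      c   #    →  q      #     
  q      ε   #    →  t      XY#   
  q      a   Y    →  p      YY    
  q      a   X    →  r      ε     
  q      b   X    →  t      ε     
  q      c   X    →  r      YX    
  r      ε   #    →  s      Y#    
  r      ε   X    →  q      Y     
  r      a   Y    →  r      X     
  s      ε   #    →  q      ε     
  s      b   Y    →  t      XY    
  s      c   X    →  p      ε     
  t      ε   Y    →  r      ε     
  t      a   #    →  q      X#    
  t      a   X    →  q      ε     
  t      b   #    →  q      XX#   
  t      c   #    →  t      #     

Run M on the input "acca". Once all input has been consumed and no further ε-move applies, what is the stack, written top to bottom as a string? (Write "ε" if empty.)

(p, acca, #)
  read a, top #: go to s, push X# → (s, cca, X#)
  read c, top X: go to p, push ε → (p, ca, #)
  read c, top #: go to q, push # → (q, a, #)
  ε-move, top #: go to t, push XY# → (t, a, XY#)
  read a, top X: go to q, push ε → (q, ε, Y#)
All input consumed in state q with stack Y#.

Y#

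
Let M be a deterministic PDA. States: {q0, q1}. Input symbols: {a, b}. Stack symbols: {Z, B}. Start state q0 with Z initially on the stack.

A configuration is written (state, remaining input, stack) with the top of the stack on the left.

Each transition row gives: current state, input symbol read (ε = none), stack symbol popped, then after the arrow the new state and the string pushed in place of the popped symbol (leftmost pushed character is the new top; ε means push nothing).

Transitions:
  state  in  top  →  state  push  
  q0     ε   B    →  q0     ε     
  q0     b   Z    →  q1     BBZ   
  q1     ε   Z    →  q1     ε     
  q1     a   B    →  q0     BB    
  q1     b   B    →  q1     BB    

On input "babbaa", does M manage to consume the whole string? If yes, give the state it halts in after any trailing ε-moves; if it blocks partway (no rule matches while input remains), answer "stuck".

(q0, babbaa, Z)
  read b, top Z: go to q1, push BBZ → (q1, abbaa, BBZ)
  read a, top B: go to q0, push BB → (q0, bbaa, BBBZ)
  ε-move, top B: go to q0, push ε → (q0, bbaa, BBZ)
  ε-move, top B: go to q0, push ε → (q0, bbaa, BZ)
  ε-move, top B: go to q0, push ε → (q0, bbaa, Z)
  read b, top Z: go to q1, push BBZ → (q1, baa, BBZ)
  read b, top B: go to q1, push BB → (q1, aa, BBBZ)
  read a, top B: go to q0, push BB → (q0, a, BBBBZ)
  ε-move, top B: go to q0, push ε → (q0, a, BBBZ)
  ε-move, top B: go to q0, push ε → (q0, a, BBZ)
  ε-move, top B: go to q0, push ε → (q0, a, BZ)
  ε-move, top B: go to q0, push ε → (q0, a, Z)
No transition for (q0, a, top Z); M blocks with input a remaining.

stuck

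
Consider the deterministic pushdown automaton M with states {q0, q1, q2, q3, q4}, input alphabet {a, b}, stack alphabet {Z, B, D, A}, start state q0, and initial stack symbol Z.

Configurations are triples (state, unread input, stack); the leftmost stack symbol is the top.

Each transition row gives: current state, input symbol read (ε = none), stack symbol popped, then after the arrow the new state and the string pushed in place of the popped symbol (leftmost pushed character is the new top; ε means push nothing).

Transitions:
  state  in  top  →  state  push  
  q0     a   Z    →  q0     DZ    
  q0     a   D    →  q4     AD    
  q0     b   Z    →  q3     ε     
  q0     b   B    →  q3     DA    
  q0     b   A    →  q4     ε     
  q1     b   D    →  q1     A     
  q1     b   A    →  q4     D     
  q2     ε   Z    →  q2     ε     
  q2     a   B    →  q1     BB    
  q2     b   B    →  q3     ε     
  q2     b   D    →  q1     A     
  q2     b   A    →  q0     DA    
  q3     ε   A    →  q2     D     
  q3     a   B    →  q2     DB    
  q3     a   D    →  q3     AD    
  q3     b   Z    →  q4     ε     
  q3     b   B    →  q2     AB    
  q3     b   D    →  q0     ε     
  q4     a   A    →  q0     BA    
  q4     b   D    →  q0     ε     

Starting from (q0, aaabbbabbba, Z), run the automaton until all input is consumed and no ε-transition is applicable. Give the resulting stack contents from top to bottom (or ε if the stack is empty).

(q0, aaabbbabbba, Z)
  read a, top Z: go to q0, push DZ → (q0, aabbbabbba, DZ)
  read a, top D: go to q4, push AD → (q4, abbbabbba, ADZ)
  read a, top A: go to q0, push BA → (q0, bbbabbba, BADZ)
  read b, top B: go to q3, push DA → (q3, bbabbba, DAADZ)
  read b, top D: go to q0, push ε → (q0, babbba, AADZ)
  read b, top A: go to q4, push ε → (q4, abbba, ADZ)
  read a, top A: go to q0, push BA → (q0, bbba, BADZ)
  read b, top B: go to q3, push DA → (q3, bba, DAADZ)
  read b, top D: go to q0, push ε → (q0, ba, AADZ)
  read b, top A: go to q4, push ε → (q4, a, ADZ)
  read a, top A: go to q0, push BA → (q0, ε, BADZ)
All input consumed in state q0 with stack BADZ.

BADZ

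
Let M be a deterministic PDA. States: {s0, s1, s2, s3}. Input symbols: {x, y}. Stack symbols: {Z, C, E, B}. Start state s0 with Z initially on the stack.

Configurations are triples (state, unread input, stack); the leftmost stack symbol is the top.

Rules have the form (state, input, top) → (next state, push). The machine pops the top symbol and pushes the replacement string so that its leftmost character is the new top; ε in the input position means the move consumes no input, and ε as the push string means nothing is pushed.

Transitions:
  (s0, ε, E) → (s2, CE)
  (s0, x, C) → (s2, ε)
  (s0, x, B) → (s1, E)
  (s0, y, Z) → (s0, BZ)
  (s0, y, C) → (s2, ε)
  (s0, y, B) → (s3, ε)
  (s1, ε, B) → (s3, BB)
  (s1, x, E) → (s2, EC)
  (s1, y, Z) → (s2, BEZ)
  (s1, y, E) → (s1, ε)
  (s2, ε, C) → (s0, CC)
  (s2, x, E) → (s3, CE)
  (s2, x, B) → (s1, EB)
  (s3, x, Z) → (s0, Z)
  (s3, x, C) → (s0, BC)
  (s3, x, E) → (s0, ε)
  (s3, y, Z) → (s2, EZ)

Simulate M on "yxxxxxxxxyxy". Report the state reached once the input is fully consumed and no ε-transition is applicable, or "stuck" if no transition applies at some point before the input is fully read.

(s0, yxxxxxxxxyxy, Z)
  read y, top Z: go to s0, push BZ → (s0, xxxxxxxxyxy, BZ)
  read x, top B: go to s1, push E → (s1, xxxxxxxyxy, EZ)
  read x, top E: go to s2, push EC → (s2, xxxxxxyxy, ECZ)
  read x, top E: go to s3, push CE → (s3, xxxxxyxy, CECZ)
  read x, top C: go to s0, push BC → (s0, xxxxyxy, BCECZ)
  read x, top B: go to s1, push E → (s1, xxxyxy, ECECZ)
  read x, top E: go to s2, push EC → (s2, xxyxy, ECCECZ)
  read x, top E: go to s3, push CE → (s3, xyxy, CECCECZ)
  read x, top C: go to s0, push BC → (s0, yxy, BCECCECZ)
  read y, top B: go to s3, push ε → (s3, xy, CECCECZ)
  read x, top C: go to s0, push BC → (s0, y, BCECCECZ)
  read y, top B: go to s3, push ε → (s3, ε, CECCECZ)
All input consumed; M is in state s3.

s3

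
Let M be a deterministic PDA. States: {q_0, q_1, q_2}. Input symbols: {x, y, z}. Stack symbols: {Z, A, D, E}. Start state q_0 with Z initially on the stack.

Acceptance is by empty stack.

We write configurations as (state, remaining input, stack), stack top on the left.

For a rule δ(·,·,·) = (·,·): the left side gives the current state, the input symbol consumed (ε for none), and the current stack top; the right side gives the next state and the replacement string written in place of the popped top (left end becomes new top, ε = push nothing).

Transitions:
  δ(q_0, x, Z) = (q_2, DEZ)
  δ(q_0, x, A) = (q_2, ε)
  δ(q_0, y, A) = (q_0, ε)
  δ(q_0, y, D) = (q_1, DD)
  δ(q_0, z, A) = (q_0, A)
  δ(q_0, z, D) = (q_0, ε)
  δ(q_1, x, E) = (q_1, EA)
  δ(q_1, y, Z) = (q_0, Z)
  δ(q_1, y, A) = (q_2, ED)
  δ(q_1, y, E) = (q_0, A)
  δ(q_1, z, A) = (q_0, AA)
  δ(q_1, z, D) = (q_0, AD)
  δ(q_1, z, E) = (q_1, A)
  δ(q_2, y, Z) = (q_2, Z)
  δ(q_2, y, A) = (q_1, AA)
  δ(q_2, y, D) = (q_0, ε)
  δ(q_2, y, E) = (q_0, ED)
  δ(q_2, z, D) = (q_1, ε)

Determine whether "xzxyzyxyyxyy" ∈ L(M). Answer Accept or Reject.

Reject

(q_0, xzxyzyxyyxyy, Z) ⊢ (q_2, zxyzyxyyxyy, DEZ) ⊢ (q_1, xyzyxyyxyy, EZ) ⊢ (q_1, yzyxyyxyy, EAZ) ⊢ (q_0, zyxyyxyy, AAZ) ⊢ (q_0, yxyyxyy, AAZ) ⊢ (q_0, xyyxyy, AZ) ⊢ (q_2, yyxyy, Z) ⊢ (q_2, yxyy, Z) ⊢ (q_2, xyy, Z)
No transition applies at (q_2, xyy, Z); input not fully consumed.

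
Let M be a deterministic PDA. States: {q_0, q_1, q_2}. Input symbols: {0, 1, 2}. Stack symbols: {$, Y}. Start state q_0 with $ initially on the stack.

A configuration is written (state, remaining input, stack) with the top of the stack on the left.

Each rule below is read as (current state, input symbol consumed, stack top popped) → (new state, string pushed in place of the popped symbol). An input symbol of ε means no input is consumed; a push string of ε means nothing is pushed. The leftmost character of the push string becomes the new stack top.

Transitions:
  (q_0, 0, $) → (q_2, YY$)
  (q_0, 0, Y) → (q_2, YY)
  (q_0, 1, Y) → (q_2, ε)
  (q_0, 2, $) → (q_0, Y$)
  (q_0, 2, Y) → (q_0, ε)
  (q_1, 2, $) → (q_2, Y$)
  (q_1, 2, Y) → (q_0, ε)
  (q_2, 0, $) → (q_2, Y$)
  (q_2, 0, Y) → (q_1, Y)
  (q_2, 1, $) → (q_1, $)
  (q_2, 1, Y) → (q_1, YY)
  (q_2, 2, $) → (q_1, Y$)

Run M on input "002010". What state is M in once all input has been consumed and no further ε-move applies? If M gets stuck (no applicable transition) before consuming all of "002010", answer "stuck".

stuck

(q_0, 002010, $)
  read 0, top $: go to q_2, push YY$ → (q_2, 02010, YY$)
  read 0, top Y: go to q_1, push Y → (q_1, 2010, YY$)
  read 2, top Y: go to q_0, push ε → (q_0, 010, Y$)
  read 0, top Y: go to q_2, push YY → (q_2, 10, YY$)
  read 1, top Y: go to q_1, push YY → (q_1, 0, YYY$)
No transition for (q_1, 0, top Y); M blocks with input 0 remaining.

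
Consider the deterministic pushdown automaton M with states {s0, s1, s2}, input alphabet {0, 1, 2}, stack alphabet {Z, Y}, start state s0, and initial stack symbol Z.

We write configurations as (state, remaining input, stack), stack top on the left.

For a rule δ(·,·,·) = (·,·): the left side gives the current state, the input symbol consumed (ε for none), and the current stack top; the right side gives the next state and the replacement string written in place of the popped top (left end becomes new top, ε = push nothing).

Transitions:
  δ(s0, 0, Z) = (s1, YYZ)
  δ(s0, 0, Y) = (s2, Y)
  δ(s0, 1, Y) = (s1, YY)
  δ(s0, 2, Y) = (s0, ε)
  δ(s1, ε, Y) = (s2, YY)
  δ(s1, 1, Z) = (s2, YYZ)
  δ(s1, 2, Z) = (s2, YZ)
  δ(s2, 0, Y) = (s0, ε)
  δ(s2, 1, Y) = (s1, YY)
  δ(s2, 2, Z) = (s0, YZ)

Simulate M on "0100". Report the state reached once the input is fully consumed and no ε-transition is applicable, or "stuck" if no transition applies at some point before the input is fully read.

s2

(s0, 0100, Z) ⊢ (s1, 100, YYZ) ⊢ (s2, 100, YYYZ) ⊢ (s1, 00, YYYYZ) ⊢ (s2, 00, YYYYYZ) ⊢ (s0, 0, YYYYZ) ⊢ (s2, ε, YYYYZ)
All input consumed; M is in state s2.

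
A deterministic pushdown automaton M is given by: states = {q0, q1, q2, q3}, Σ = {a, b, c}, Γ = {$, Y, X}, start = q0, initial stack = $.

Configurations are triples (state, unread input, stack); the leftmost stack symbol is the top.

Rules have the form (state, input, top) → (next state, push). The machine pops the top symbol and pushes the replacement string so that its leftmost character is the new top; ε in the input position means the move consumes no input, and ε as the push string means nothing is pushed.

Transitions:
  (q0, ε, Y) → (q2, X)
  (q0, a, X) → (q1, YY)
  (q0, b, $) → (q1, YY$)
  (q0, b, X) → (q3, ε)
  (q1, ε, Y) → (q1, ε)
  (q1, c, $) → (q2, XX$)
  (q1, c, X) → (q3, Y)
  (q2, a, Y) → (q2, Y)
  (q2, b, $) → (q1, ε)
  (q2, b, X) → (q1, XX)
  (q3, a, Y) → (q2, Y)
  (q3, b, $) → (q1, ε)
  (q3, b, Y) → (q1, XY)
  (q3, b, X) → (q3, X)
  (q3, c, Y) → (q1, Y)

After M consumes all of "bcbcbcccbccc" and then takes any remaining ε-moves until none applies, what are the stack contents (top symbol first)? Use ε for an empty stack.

Y$

(q0, bcbcbcccbccc, $) ⊢ (q1, cbcbcccbccc, YY$) ⊢ (q1, cbcbcccbccc, Y$) ⊢ (q1, cbcbcccbccc, $) ⊢ (q2, bcbcccbccc, XX$) ⊢ (q1, cbcccbccc, XXX$) ⊢ (q3, bcccbccc, YXX$) ⊢ (q1, cccbccc, XYXX$) ⊢ (q3, ccbccc, YYXX$) ⊢ (q1, cbccc, YYXX$) ⊢ (q1, cbccc, YXX$) ⊢ (q1, cbccc, XX$) ⊢ (q3, bccc, YX$) ⊢ (q1, ccc, XYX$) ⊢ (q3, cc, YYX$) ⊢ (q1, c, YYX$) ⊢ (q1, c, YX$) ⊢ (q1, c, X$) ⊢ (q3, ε, Y$)
All input consumed in state q3 with stack Y$.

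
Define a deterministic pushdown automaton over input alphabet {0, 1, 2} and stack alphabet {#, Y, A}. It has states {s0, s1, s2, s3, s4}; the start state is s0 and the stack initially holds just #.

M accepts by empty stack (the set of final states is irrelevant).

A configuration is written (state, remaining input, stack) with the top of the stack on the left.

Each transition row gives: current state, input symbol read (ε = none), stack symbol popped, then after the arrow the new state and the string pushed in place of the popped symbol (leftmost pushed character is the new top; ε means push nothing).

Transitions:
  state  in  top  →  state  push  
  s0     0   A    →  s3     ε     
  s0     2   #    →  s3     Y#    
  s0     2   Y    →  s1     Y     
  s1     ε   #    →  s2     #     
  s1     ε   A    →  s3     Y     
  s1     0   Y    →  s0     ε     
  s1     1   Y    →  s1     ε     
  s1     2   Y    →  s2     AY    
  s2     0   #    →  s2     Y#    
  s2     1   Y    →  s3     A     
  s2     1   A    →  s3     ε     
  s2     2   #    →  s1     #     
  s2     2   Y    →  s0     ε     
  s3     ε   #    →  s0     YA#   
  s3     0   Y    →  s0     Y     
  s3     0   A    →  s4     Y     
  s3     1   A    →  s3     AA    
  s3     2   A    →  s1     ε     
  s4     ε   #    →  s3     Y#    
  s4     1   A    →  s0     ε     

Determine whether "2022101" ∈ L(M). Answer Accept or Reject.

(s0, 2022101, #)
  read 2, top #: go to s3, push Y# → (s3, 022101, Y#)
  read 0, top Y: go to s0, push Y → (s0, 22101, Y#)
  read 2, top Y: go to s1, push Y → (s1, 2101, Y#)
  read 2, top Y: go to s2, push AY → (s2, 101, AY#)
  read 1, top A: go to s3, push ε → (s3, 01, Y#)
  read 0, top Y: go to s0, push Y → (s0, 1, Y#)
No transition applies at (s0, 1, Y#); input not fully consumed.

Reject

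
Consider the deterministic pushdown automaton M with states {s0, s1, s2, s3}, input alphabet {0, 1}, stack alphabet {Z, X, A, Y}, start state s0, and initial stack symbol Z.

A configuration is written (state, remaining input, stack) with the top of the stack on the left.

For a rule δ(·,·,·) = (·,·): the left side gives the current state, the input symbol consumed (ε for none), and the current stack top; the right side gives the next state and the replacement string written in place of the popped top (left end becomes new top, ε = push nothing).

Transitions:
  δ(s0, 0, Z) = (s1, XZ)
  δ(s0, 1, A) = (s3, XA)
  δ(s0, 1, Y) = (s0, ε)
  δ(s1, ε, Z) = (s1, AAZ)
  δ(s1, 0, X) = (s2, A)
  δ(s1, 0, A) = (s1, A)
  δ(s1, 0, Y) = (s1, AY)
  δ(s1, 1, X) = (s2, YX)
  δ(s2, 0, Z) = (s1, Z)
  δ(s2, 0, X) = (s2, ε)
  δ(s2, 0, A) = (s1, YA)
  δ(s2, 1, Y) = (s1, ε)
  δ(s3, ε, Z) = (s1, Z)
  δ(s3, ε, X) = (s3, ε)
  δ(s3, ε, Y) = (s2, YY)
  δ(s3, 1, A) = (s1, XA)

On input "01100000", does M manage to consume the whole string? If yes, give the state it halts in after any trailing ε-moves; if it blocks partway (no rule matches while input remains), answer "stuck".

(s0, 01100000, Z)
  read 0, top Z: go to s1, push XZ → (s1, 1100000, XZ)
  read 1, top X: go to s2, push YX → (s2, 100000, YXZ)
  read 1, top Y: go to s1, push ε → (s1, 00000, XZ)
  read 0, top X: go to s2, push A → (s2, 0000, AZ)
  read 0, top A: go to s1, push YA → (s1, 000, YAZ)
  read 0, top Y: go to s1, push AY → (s1, 00, AYAZ)
  read 0, top A: go to s1, push A → (s1, 0, AYAZ)
  read 0, top A: go to s1, push A → (s1, ε, AYAZ)
All input consumed; M is in state s1.

s1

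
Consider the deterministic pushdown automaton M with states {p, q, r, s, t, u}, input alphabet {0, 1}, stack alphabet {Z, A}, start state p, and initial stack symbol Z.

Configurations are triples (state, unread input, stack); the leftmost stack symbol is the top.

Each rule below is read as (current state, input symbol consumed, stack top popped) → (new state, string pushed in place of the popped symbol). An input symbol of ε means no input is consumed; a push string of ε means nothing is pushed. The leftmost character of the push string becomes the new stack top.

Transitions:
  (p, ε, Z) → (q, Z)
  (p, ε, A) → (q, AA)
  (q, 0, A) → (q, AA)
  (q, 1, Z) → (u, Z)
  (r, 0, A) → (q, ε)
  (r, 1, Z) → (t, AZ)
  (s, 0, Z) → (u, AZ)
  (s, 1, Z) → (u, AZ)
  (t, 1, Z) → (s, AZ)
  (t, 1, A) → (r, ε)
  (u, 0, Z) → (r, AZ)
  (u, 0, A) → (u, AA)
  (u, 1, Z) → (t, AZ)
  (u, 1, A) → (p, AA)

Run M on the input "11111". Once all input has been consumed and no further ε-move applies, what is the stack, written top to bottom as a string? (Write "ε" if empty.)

Z

(p, 11111, Z) ⊢ (q, 11111, Z) ⊢ (u, 1111, Z) ⊢ (t, 111, AZ) ⊢ (r, 11, Z) ⊢ (t, 1, AZ) ⊢ (r, ε, Z)
All input consumed in state r with stack Z.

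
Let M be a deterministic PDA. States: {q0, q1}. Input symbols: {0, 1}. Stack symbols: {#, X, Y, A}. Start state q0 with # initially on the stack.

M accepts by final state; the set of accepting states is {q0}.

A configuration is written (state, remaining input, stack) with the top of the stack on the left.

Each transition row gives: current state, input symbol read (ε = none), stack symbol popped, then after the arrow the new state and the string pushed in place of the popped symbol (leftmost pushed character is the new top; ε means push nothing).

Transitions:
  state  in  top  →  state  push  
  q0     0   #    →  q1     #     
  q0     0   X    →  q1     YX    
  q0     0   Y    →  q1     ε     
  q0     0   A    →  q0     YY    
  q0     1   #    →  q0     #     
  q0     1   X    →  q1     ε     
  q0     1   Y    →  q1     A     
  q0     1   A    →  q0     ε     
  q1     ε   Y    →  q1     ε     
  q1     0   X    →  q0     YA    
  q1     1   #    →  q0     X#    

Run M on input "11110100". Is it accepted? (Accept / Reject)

Accept

(q0, 11110100, #)
  read 1, top #: go to q0, push # → (q0, 1110100, #)
  read 1, top #: go to q0, push # → (q0, 110100, #)
  read 1, top #: go to q0, push # → (q0, 10100, #)
  read 1, top #: go to q0, push # → (q0, 0100, #)
  read 0, top #: go to q1, push # → (q1, 100, #)
  read 1, top #: go to q0, push X# → (q0, 00, X#)
  read 0, top X: go to q1, push YX → (q1, 0, YX#)
  ε-move, top Y: go to q1, push ε → (q1, 0, X#)
  read 0, top X: go to q0, push YA → (q0, ε, YA#)
All input consumed; state q0 ∈ F.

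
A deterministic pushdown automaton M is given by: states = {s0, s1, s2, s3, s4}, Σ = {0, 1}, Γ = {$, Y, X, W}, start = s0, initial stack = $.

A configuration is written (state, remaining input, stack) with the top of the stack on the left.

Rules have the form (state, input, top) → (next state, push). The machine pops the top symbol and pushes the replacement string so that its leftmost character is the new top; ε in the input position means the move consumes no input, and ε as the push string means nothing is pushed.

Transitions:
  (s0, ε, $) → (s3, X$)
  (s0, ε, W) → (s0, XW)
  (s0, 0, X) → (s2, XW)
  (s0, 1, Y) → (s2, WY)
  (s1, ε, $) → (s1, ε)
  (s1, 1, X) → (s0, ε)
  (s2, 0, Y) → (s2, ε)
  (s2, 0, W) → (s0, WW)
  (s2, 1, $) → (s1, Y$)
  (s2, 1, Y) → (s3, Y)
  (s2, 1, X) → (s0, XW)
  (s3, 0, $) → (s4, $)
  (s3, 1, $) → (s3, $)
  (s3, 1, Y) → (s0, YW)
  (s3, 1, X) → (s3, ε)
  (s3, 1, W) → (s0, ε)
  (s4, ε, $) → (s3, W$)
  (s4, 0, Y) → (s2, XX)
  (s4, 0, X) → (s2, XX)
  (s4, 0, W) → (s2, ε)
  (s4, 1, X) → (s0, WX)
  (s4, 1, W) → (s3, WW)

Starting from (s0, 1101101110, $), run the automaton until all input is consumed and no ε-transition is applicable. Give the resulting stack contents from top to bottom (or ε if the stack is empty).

(s0, 1101101110, $) ⊢ (s3, 1101101110, X$) ⊢ (s3, 101101110, $) ⊢ (s3, 01101110, $) ⊢ (s4, 1101110, $) ⊢ (s3, 1101110, W$) ⊢ (s0, 101110, $) ⊢ (s3, 101110, X$) ⊢ (s3, 01110, $) ⊢ (s4, 1110, $) ⊢ (s3, 1110, W$) ⊢ (s0, 110, $) ⊢ (s3, 110, X$) ⊢ (s3, 10, $) ⊢ (s3, 0, $) ⊢ (s4, ε, $) ⊢ (s3, ε, W$)
All input consumed in state s3 with stack W$.

W$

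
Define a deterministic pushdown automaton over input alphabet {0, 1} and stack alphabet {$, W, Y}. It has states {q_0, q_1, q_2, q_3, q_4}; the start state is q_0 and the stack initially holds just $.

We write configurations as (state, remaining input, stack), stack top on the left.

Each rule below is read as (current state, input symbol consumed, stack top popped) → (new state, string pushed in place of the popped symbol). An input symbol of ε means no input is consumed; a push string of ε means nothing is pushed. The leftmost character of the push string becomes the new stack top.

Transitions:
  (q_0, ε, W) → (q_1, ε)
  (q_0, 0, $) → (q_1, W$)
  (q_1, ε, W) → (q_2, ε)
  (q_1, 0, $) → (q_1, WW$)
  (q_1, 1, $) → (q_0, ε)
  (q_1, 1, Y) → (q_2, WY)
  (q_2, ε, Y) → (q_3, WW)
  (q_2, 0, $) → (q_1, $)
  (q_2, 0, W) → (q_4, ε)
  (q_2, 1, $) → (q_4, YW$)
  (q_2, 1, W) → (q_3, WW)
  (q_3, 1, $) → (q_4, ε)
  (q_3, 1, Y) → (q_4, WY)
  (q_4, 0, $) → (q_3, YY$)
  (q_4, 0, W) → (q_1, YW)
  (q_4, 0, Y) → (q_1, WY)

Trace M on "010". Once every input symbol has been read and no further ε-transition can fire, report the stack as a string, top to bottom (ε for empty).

(q_0, 010, $)
  read 0, top $: go to q_1, push W$ → (q_1, 10, W$)
  ε-move, top W: go to q_2, push ε → (q_2, 10, $)
  read 1, top $: go to q_4, push YW$ → (q_4, 0, YW$)
  read 0, top Y: go to q_1, push WY → (q_1, ε, WYW$)
  ε-move, top W: go to q_2, push ε → (q_2, ε, YW$)
  ε-move, top Y: go to q_3, push WW → (q_3, ε, WWW$)
All input consumed in state q_3 with stack WWW$.

WWW$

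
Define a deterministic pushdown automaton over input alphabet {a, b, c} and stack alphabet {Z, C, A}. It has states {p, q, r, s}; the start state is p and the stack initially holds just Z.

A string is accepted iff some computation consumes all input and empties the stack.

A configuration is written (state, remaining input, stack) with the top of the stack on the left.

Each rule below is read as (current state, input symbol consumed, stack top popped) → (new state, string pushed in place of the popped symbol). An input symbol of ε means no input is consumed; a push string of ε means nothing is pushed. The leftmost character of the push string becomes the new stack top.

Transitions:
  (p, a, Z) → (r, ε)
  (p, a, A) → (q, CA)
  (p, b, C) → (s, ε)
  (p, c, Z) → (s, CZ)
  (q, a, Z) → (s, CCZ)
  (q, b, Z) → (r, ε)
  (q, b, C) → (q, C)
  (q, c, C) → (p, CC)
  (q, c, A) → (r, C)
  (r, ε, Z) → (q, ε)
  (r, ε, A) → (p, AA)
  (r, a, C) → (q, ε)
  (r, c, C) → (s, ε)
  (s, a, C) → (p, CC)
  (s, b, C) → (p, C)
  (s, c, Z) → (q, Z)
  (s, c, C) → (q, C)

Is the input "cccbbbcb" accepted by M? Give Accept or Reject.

Accept

(p, cccbbbcb, Z)
  read c, top Z: go to s, push CZ → (s, ccbbbcb, CZ)
  read c, top C: go to q, push C → (q, cbbbcb, CZ)
  read c, top C: go to p, push CC → (p, bbbcb, CCZ)
  read b, top C: go to s, push ε → (s, bbcb, CZ)
  read b, top C: go to p, push C → (p, bcb, CZ)
  read b, top C: go to s, push ε → (s, cb, Z)
  read c, top Z: go to q, push Z → (q, b, Z)
  read b, top Z: go to r, push ε → (r, ε, ε)
All input consumed and the stack is empty.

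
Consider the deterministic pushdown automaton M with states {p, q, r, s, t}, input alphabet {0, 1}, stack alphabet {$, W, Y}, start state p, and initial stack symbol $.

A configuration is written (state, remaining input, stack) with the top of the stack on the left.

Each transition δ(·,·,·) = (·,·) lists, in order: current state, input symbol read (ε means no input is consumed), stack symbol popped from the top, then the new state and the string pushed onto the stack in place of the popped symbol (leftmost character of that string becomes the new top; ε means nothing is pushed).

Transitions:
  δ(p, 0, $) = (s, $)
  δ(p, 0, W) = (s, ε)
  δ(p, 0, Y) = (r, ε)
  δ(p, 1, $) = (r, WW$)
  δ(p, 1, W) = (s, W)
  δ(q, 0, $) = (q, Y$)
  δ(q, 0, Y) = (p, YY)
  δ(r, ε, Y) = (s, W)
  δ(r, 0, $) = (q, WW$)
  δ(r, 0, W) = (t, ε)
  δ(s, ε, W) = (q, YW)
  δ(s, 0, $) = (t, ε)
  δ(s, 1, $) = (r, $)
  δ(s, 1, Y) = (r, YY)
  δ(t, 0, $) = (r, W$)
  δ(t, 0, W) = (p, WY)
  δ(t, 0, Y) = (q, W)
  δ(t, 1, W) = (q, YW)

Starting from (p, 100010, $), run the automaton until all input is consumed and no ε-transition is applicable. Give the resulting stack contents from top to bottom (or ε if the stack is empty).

YYWY$

(p, 100010, $)
  read 1, top $: go to r, push WW$ → (r, 00010, WW$)
  read 0, top W: go to t, push ε → (t, 0010, W$)
  read 0, top W: go to p, push WY → (p, 010, WY$)
  read 0, top W: go to s, push ε → (s, 10, Y$)
  read 1, top Y: go to r, push YY → (r, 0, YY$)
  ε-move, top Y: go to s, push W → (s, 0, WY$)
  ε-move, top W: go to q, push YW → (q, 0, YWY$)
  read 0, top Y: go to p, push YY → (p, ε, YYWY$)
All input consumed in state p with stack YYWY$.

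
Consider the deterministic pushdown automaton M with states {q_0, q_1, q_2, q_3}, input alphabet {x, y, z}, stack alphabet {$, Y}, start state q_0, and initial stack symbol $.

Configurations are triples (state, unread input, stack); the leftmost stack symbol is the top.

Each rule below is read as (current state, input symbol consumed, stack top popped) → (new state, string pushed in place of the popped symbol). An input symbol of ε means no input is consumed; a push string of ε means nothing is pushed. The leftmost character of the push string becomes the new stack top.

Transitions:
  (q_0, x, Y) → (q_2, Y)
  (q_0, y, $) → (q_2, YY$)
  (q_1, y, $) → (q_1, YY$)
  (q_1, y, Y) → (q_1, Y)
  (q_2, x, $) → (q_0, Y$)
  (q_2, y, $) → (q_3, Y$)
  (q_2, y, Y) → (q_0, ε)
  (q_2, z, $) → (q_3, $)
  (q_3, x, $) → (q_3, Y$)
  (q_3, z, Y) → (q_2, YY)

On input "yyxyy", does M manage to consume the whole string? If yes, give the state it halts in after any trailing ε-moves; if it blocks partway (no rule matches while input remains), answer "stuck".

q_2

(q_0, yyxyy, $)
  read y, top $: go to q_2, push YY$ → (q_2, yxyy, YY$)
  read y, top Y: go to q_0, push ε → (q_0, xyy, Y$)
  read x, top Y: go to q_2, push Y → (q_2, yy, Y$)
  read y, top Y: go to q_0, push ε → (q_0, y, $)
  read y, top $: go to q_2, push YY$ → (q_2, ε, YY$)
All input consumed; M is in state q_2.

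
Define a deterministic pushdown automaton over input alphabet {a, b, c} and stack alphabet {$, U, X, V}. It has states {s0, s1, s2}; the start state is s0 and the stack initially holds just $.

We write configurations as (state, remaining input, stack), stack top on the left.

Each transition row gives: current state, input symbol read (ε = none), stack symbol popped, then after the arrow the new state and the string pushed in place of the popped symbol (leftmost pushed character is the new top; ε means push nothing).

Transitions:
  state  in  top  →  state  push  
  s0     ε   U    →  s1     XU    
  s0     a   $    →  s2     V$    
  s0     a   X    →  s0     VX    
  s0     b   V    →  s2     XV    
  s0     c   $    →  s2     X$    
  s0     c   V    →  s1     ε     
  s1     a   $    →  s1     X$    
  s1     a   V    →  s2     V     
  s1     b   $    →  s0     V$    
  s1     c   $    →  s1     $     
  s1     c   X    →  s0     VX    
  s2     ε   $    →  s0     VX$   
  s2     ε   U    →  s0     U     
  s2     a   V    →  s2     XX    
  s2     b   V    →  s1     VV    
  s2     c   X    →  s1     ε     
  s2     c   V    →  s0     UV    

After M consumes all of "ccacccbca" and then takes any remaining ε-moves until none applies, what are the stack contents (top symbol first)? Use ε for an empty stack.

(s0, ccacccbca, $) ⊢ (s2, cacccbca, X$) ⊢ (s1, acccbca, $) ⊢ (s1, cccbca, X$) ⊢ (s0, ccbca, VX$) ⊢ (s1, cbca, X$) ⊢ (s0, bca, VX$) ⊢ (s2, ca, XVX$) ⊢ (s1, a, VX$) ⊢ (s2, ε, VX$)
All input consumed in state s2 with stack VX$.

VX$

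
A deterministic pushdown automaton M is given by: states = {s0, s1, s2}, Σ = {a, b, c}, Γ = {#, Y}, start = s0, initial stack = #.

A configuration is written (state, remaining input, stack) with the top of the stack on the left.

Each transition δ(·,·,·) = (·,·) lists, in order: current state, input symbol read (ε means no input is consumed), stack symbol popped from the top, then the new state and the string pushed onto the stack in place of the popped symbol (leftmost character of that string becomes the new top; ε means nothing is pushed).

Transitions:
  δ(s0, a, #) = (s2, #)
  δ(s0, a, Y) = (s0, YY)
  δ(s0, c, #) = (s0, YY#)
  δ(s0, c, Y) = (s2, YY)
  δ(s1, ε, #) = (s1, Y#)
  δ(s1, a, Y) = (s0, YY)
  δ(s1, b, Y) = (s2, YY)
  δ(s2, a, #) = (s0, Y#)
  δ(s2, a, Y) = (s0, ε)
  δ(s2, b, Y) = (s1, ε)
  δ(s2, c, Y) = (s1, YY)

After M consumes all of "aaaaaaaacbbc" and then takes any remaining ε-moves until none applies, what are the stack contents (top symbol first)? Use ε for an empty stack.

(s0, aaaaaaaacbbc, #)
  read a, top #: go to s2, push # → (s2, aaaaaaacbbc, #)
  read a, top #: go to s0, push Y# → (s0, aaaaaacbbc, Y#)
  read a, top Y: go to s0, push YY → (s0, aaaaacbbc, YY#)
  read a, top Y: go to s0, push YY → (s0, aaaacbbc, YYY#)
  read a, top Y: go to s0, push YY → (s0, aaacbbc, YYYY#)
  read a, top Y: go to s0, push YY → (s0, aacbbc, YYYYY#)
  read a, top Y: go to s0, push YY → (s0, acbbc, YYYYYY#)
  read a, top Y: go to s0, push YY → (s0, cbbc, YYYYYYY#)
  read c, top Y: go to s2, push YY → (s2, bbc, YYYYYYYY#)
  read b, top Y: go to s1, push ε → (s1, bc, YYYYYYY#)
  read b, top Y: go to s2, push YY → (s2, c, YYYYYYYY#)
  read c, top Y: go to s1, push YY → (s1, ε, YYYYYYYYY#)
All input consumed in state s1 with stack YYYYYYYYY#.

YYYYYYYYY#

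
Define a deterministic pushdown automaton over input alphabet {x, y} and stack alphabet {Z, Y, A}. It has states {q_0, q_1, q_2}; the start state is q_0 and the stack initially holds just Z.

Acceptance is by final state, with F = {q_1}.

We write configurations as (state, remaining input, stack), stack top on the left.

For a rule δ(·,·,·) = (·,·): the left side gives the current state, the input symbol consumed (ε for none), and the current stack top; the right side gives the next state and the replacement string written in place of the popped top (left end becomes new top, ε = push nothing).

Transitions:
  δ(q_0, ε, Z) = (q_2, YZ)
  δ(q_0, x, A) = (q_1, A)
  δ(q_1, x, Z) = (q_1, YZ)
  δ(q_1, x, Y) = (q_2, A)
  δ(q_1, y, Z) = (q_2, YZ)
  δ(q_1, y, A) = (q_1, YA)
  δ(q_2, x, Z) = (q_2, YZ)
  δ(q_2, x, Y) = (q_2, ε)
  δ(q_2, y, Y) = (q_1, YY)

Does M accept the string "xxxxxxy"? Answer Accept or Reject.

Accept

(q_0, xxxxxxy, Z)
  ε-move, top Z: go to q_2, push YZ → (q_2, xxxxxxy, YZ)
  read x, top Y: go to q_2, push ε → (q_2, xxxxxy, Z)
  read x, top Z: go to q_2, push YZ → (q_2, xxxxy, YZ)
  read x, top Y: go to q_2, push ε → (q_2, xxxy, Z)
  read x, top Z: go to q_2, push YZ → (q_2, xxy, YZ)
  read x, top Y: go to q_2, push ε → (q_2, xy, Z)
  read x, top Z: go to q_2, push YZ → (q_2, y, YZ)
  read y, top Y: go to q_1, push YY → (q_1, ε, YYZ)
All input consumed; state q_1 ∈ F.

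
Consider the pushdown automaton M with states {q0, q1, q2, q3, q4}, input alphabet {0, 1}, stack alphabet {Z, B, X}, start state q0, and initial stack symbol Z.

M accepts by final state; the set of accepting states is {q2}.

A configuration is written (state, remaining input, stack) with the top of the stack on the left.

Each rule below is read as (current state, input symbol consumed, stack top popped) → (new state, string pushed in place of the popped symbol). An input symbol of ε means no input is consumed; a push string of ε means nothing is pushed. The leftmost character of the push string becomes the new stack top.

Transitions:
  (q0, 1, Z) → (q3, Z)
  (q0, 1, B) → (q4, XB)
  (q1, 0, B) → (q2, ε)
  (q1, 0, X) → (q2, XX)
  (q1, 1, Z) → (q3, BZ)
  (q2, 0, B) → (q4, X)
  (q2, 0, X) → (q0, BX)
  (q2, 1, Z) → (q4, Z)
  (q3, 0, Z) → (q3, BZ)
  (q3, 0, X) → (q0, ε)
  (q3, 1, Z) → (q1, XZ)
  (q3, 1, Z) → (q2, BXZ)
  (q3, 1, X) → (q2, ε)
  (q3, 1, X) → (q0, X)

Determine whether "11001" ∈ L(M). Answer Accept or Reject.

Reject

No computation consumes all input and reaches a final state.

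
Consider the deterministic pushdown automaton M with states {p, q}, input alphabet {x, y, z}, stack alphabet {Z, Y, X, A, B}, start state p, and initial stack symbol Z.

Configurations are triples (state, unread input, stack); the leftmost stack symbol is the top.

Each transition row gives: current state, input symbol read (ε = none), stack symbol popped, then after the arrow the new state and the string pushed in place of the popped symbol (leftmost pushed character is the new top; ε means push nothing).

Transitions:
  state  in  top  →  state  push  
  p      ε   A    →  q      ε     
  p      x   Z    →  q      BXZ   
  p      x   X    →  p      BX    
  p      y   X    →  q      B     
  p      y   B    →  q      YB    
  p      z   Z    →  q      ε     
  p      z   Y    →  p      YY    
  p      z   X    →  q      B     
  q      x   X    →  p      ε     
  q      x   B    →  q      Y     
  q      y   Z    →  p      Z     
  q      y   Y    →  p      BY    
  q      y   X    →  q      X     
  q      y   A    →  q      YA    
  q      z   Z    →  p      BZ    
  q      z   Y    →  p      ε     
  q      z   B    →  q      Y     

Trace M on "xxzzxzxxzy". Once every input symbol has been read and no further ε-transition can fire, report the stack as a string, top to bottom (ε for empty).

BZ

(p, xxzzxzxxzy, Z)
  read x, top Z: go to q, push BXZ → (q, xzzxzxxzy, BXZ)
  read x, top B: go to q, push Y → (q, zzxzxxzy, YXZ)
  read z, top Y: go to p, push ε → (p, zxzxxzy, XZ)
  read z, top X: go to q, push B → (q, xzxxzy, BZ)
  read x, top B: go to q, push Y → (q, zxxzy, YZ)
  read z, top Y: go to p, push ε → (p, xxzy, Z)
  read x, top Z: go to q, push BXZ → (q, xzy, BXZ)
  read x, top B: go to q, push Y → (q, zy, YXZ)
  read z, top Y: go to p, push ε → (p, y, XZ)
  read y, top X: go to q, push B → (q, ε, BZ)
All input consumed in state q with stack BZ.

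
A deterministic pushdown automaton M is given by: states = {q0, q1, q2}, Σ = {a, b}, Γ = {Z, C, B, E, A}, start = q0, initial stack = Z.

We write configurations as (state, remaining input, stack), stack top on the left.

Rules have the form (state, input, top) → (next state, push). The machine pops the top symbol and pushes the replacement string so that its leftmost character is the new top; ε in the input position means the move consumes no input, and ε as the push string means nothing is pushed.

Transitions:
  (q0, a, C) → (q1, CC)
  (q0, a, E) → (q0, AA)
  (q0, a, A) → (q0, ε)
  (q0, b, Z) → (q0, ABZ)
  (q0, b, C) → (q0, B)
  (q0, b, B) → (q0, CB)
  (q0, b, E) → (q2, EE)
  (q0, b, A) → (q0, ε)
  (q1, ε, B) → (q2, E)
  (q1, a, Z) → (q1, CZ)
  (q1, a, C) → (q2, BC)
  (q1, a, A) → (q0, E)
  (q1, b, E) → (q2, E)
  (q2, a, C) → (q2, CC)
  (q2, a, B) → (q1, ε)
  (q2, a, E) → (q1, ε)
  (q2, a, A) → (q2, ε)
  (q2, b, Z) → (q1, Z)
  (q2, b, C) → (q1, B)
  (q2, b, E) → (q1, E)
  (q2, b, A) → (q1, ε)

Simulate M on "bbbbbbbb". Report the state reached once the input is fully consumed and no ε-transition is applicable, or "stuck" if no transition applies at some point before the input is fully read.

q0

(q0, bbbbbbbb, Z)
  read b, top Z: go to q0, push ABZ → (q0, bbbbbbb, ABZ)
  read b, top A: go to q0, push ε → (q0, bbbbbb, BZ)
  read b, top B: go to q0, push CB → (q0, bbbbb, CBZ)
  read b, top C: go to q0, push B → (q0, bbbb, BBZ)
  read b, top B: go to q0, push CB → (q0, bbb, CBBZ)
  read b, top C: go to q0, push B → (q0, bb, BBBZ)
  read b, top B: go to q0, push CB → (q0, b, CBBBZ)
  read b, top C: go to q0, push B → (q0, ε, BBBBZ)
All input consumed; M is in state q0.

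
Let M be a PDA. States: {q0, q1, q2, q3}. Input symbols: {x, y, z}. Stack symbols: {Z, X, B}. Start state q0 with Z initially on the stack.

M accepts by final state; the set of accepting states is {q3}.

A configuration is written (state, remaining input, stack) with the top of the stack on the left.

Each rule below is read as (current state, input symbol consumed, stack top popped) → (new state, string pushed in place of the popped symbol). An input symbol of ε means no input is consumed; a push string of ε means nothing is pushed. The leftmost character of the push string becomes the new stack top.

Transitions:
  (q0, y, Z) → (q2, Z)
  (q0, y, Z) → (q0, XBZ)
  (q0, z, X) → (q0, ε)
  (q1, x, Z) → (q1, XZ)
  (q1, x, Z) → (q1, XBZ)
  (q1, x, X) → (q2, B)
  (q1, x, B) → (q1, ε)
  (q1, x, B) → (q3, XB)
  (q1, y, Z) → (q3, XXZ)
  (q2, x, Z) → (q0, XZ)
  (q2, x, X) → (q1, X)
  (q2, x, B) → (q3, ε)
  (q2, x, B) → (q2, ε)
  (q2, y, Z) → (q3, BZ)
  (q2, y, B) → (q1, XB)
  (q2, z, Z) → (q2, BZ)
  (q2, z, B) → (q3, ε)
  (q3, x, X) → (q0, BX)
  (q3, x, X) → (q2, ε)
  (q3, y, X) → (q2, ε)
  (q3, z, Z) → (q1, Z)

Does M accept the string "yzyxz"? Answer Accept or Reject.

Accept

One accepting computation: (q0, yzyxz, Z) ⊢ (q2, zyxz, Z) ⊢ (q2, yxz, BZ) ⊢ (q1, xz, XBZ) ⊢ (q2, z, BBZ) ⊢ (q3, ε, BZ)
All input consumed and state q3 ∈ F.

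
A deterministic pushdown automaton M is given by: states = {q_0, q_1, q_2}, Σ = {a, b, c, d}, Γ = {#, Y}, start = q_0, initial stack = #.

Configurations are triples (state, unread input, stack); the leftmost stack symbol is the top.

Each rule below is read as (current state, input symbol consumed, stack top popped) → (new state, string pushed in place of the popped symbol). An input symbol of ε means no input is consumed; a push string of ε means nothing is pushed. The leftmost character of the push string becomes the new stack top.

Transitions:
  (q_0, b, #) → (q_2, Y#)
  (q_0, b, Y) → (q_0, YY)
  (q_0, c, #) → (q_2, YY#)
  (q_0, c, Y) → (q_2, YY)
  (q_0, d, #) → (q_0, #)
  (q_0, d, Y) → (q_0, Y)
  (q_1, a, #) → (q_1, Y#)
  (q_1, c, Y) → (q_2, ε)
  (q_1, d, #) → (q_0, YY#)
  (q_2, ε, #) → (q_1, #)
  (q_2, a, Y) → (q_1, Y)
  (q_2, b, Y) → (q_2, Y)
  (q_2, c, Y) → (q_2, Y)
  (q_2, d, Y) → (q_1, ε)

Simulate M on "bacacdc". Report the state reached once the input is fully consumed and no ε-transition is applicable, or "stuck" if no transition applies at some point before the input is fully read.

(q_0, bacacdc, #)
  read b, top #: go to q_2, push Y# → (q_2, acacdc, Y#)
  read a, top Y: go to q_1, push Y → (q_1, cacdc, Y#)
  read c, top Y: go to q_2, push ε → (q_2, acdc, #)
  ε-move, top #: go to q_1, push # → (q_1, acdc, #)
  read a, top #: go to q_1, push Y# → (q_1, cdc, Y#)
  read c, top Y: go to q_2, push ε → (q_2, dc, #)
  ε-move, top #: go to q_1, push # → (q_1, dc, #)
  read d, top #: go to q_0, push YY# → (q_0, c, YY#)
  read c, top Y: go to q_2, push YY → (q_2, ε, YYY#)
All input consumed; M is in state q_2.

q_2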